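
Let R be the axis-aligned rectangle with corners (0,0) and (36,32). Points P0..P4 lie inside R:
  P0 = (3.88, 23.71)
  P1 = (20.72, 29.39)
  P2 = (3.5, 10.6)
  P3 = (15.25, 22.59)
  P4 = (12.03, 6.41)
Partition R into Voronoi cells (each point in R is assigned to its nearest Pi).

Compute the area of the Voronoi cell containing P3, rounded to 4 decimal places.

Area of P3's cell: 246.8685

1. box [0,36]×[0,32]: [(0, 0) (36, 0) (36, 32) (0, 32)]
2. ⊥bis P3·P0 via (9.565,23.15): [(7.2846, 0) (36, 0) (36, 32) (10.4368, 32)]  |A|=868.4579
3. ⊥bis P3·P1 via (17.985,25.99): [(7.2846, 0) (36, 0) (36, 11.4985) (10.5137, 32) (10.4368, 32)]  |A|=607.2045
4. ⊥bis P3·P2 via (9.375,16.595): [(8.9594, 17.0023) (26.309, 0) (36, 0) (36, 11.4985) (10.5137, 32) (10.4368, 32)]  |A|=445.476
5. ⊥bis P3·P4 via (13.64,14.5): [(8.9594, 17.0023) (10.9707, 15.0312) (36, 10.0501) (36, 11.4985) (10.5137, 32) (10.4368, 32)]  |A|=246.8685
6. canonical 6-gon: [(8.9594, 17.0023) (10.9707, 15.0312) (36, 10.0501) (36, 11.4985) (10.5137, 32) (10.4368, 32)]
7. shoelace: 246.8685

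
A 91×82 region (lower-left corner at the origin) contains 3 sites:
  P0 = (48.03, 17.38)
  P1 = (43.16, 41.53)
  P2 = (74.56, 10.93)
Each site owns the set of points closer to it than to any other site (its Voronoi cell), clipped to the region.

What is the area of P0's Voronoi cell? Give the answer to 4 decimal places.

1. box [0,91]×[0,82]: [(0, 0) (91, 0) (91, 82) (0, 82)]
2. ⊥bis P0·P1 via (45.595,29.455): [(0, 20.2605) (0, 0) (91, 0) (91, 38.6112)]  |A|=2678.6617
3. ⊥bis P0·P2 via (61.295,14.155): [(66.0159, 33.573) (0, 20.2605) (0, 0) (57.8536, 0)]  |A|=1639.9173
4. canonical 4-gon: [(66.0159, 33.573) (0, 20.2605) (0, 0) (57.8536, 0)]
5. shoelace: 1639.9173

Area of P0's cell: 1639.9173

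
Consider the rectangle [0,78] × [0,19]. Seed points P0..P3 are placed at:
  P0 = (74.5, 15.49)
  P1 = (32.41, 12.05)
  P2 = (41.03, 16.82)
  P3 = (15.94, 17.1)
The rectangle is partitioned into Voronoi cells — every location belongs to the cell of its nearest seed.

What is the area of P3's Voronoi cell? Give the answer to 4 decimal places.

1. box [0,78]×[0,19]: [(0, 0) (78, 0) (78, 19) (0, 19)]
2. ⊥bis P3·P0 via (45.22,16.295): [(0, 0) (44.772, 0) (45.2944, 19) (0, 19)]  |A|=855.6305
3. ⊥bis P3·P1 via (24.175,14.575): [(0, 0) (19.706, 0) (25.5318, 19) (0, 19)]  |A|=429.7594
4. ⊥bis P3·P2 via (28.485,16.96): [(0, 0) (19.706, 0) (25.5318, 19) (0, 19)]  |A|=429.7594
5. canonical 4-gon: [(0, 0) (19.706, 0) (25.5318, 19) (0, 19)]
6. shoelace: 429.7594

Area of P3's cell: 429.7594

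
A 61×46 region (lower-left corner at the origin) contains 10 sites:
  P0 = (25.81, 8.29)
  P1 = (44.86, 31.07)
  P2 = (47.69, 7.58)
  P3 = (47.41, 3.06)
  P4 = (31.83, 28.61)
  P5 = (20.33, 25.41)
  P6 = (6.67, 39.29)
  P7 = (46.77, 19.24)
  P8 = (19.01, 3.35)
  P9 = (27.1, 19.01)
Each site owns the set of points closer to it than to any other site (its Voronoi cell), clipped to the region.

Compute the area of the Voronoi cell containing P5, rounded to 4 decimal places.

1. box [0,61]×[0,46]: [(0, 0) (61, 0) (61, 46) (0, 46)]
2. ⊥bis P5·P0 via (23.07,16.85): [(0, 9.4654) (61, 28.9911) (61, 46) (0, 46)]  |A|=1633.074
3. ⊥bis P5·P1 via (32.595,28.24): [(0, 9.4654) (34.3872, 20.4726) (28.4971, 46) (0, 46)]  |A|=991.89
4. ⊥bis P5·P2 via (34.01,16.495): [(0, 9.4654) (34.3872, 20.4726) (28.4971, 46) (0, 46)]  |A|=991.89
5. ⊥bis P5·P3 via (33.87,14.235): [(0, 9.4654) (34.3872, 20.4726) (28.4971, 46) (0, 46)]  |A|=991.89
6. ⊥bis P5·P4 via (26.08,27.01): [(0, 9.4654) (28.4297, 18.5656) (20.7958, 46) (0, 46)]  |A|=804.5943
7. ⊥bis P5·P6 via (13.5,32.35): [(0, 19.064) (0, 9.4654) (28.4297, 18.5656) (22.2091, 40.9211)]  |A|=452.6715
8. ⊥bis P5·P7 via (33.55,22.325): [(0, 19.064) (0, 9.4654) (28.4297, 18.5656) (22.2091, 40.9211)]  |A|=452.6715
9. ⊥bis P5·P8 via (19.67,14.38): [(0, 19.064) (0, 15.557) (16.0333, 14.5976) (28.4297, 18.5656) (22.2091, 40.9211)]  |A|=403.8376
10. ⊥bis P5·P9 via (23.715,22.21): [(0, 19.064) (0, 15.557) (16.0333, 14.5976) (16.7292, 14.8204) (26.5741, 25.2344) (22.2091, 40.9211)]  |A|=361.3487
11. canonical 6-gon: [(0, 19.064) (0, 15.557) (16.0333, 14.5976) (16.7292, 14.8204) (26.5741, 25.2344) (22.2091, 40.9211)]
12. shoelace: 361.3487

Area of P5's cell: 361.3487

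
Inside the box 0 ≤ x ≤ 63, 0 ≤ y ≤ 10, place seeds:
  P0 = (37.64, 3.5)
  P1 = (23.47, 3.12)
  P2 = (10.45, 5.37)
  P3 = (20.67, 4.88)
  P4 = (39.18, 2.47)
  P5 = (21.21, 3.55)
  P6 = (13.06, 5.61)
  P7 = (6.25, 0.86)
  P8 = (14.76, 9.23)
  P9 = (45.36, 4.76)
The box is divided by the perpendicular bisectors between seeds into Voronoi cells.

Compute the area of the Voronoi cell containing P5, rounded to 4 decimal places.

1. box [0,63]×[0,10]: [(0, 0) (63, 0) (63, 10) (0, 10)]
2. ⊥bis P5·P0 via (29.425,3.525): [(0, 0) (29.4143, 0) (29.4447, 10) (0, 10)]  |A|=294.2949
3. ⊥bis P5·P1 via (22.34,3.335): [(0, 0) (21.7055, 0) (23.6081, 10) (0, 10)]  |A|=226.5679
4. ⊥bis P5·P2 via (15.83,4.46): [(15.0756, 0) (21.7055, 0) (23.6081, 10) (16.7671, 10)]  |A|=67.3545
5. ⊥bis P5·P3 via (20.94,4.215): [(15.4087, 1.9692) (15.0756, 0) (21.7055, 0) (22.6387, 4.9047)]  |A|=22.8884
6. ⊥bis P5·P4 via (30.195,3.01): [(15.4087, 1.9692) (15.0756, 0) (21.7055, 0) (22.6387, 4.9047)]  |A|=22.8884
7. ⊥bis P5·P6 via (17.135,4.58): [(16.597, 2.4517) (15.9774, 0) (21.7055, 0) (22.6387, 4.9047)]  |A|=20.6933
8. ⊥bis P5·P7 via (13.73,2.205): [(16.597, 2.4517) (15.9774, 0) (21.7055, 0) (22.6387, 4.9047)]  |A|=20.6933
9. ⊥bis P5·P8 via (17.985,6.39): [(16.597, 2.4517) (15.9774, 0) (21.7055, 0) (22.6387, 4.9047)]  |A|=20.6933
10. ⊥bis P5·P9 via (33.285,4.155): [(16.597, 2.4517) (15.9774, 0) (21.7055, 0) (22.6387, 4.9047)]  |A|=20.6933
11. canonical 4-gon: [(16.597, 2.4517) (15.9774, 0) (21.7055, 0) (22.6387, 4.9047)]
12. shoelace: 20.6933

Area of P5's cell: 20.6933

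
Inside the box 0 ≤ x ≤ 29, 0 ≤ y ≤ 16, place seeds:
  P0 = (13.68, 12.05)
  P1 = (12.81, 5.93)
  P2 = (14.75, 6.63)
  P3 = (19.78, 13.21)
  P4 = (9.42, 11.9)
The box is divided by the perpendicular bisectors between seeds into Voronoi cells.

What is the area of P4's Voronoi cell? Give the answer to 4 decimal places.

Area of P4's cell: 116.7057

1. box [0,29]×[0,16]: [(0, 0) (29, 0) (29, 16) (0, 16)]
2. ⊥bis P4·P0 via (11.55,11.975): [(0, 0) (11.9717, 0) (11.4083, 16) (0, 16)]  |A|=187.0394
3. ⊥bis P4·P1 via (11.115,8.915): [(0, 2.6035) (11.6471, 9.2172) (11.4083, 16) (0, 16)]  |A|=116.7057
4. ⊥bis P4·P2 via (12.085,9.265): [(0, 2.6035) (11.6471, 9.2172) (11.4083, 16) (0, 16)]  |A|=116.7057
5. ⊥bis P4·P3 via (14.6,12.555): [(0, 2.6035) (11.6471, 9.2172) (11.4083, 16) (0, 16)]  |A|=116.7057
6. canonical 4-gon: [(0, 2.6035) (11.6471, 9.2172) (11.4083, 16) (0, 16)]
7. shoelace: 116.7057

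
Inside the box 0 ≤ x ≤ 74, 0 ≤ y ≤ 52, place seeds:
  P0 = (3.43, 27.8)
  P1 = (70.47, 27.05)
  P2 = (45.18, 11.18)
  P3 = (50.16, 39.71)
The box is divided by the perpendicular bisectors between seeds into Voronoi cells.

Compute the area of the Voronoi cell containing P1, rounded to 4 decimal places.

1. box [0,74]×[0,52]: [(0, 0) (74, 0) (74, 52) (0, 52)]
2. ⊥bis P1·P0 via (36.95,27.425): [(36.6432, 0) (74, 0) (74, 52) (37.2249, 52)]  |A|=1927.429
3. ⊥bis P1·P2 via (57.825,19.115): [(37.2243, 51.9437) (69.8201, 0) (74, 0) (74, 52) (37.2249, 52)]  |A|=1065.764
4. ⊥bis P1·P3 via (60.315,33.38): [(54.6133, 24.233) (69.8201, 0) (74, 0) (74, 52) (71.9216, 52)]  |A|=583.5556
5. canonical 5-gon: [(54.6133, 24.233) (69.8201, 0) (74, 0) (74, 52) (71.9216, 52)]
6. shoelace: 583.5556

Area of P1's cell: 583.5556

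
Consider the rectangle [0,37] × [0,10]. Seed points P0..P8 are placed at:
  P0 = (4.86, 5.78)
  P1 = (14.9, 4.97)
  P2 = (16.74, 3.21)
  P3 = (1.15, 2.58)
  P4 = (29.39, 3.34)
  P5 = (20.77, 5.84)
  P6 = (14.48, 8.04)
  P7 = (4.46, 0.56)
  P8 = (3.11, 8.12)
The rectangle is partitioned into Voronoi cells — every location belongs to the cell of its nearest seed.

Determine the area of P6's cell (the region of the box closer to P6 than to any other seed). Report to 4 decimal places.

Area of P6's cell: 31.5605

1. box [0,37]×[0,10]: [(0, 0) (37, 0) (37, 10) (0, 10)]
2. ⊥bis P6·P0 via (9.67,6.91): [(11.2933, 0) (37, 0) (37, 10) (8.9441, 10)]  |A|=268.8129
3. ⊥bis P6·P1 via (14.69,6.505): [(9.9185, 5.8522) (37, 9.5572) (37, 10) (8.9441, 10)]  |A|=64.181
4. ⊥bis P6·P2 via (15.61,5.625): [(9.9185, 5.8522) (18.6479, 7.0465) (24.9601, 10) (8.9441, 10)]  |A|=42.3376
5. ⊥bis P6·P3 via (7.815,5.31): [(9.9185, 5.8522) (18.6479, 7.0465) (24.9601, 10) (8.9441, 10)]  |A|=42.3376
6. ⊥bis P6·P4 via (21.935,5.69): [(9.9185, 5.8522) (18.6479, 7.0465) (23.0053, 9.0853) (23.2936, 10) (8.9441, 10)]  |A|=41.5755
7. ⊥bis P6·P5 via (17.625,6.94): [(9.9185, 5.8522) (17.6127, 6.9048) (18.6953, 10) (8.9441, 10)]  |A|=31.5605
8. ⊥bis P6·P7 via (9.47,4.3): [(9.9185, 5.8522) (17.6127, 6.9048) (18.6953, 10) (8.9441, 10)]  |A|=31.5605
9. ⊥bis P6·P8 via (8.795,8.08): [(9.9185, 5.8522) (17.6127, 6.9048) (18.6953, 10) (8.9441, 10)]  |A|=31.5605
10. canonical 4-gon: [(9.9185, 5.8522) (17.6127, 6.9048) (18.6953, 10) (8.9441, 10)]
11. shoelace: 31.5605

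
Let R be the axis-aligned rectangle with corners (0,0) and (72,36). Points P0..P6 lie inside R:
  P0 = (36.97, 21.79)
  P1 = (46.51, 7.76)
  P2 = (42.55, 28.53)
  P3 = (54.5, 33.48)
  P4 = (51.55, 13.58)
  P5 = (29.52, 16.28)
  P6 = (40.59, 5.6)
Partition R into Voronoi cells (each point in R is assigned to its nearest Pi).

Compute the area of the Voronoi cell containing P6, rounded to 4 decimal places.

Area of P6's cell: 169.9170

1. box [0,72]×[0,36]: [(0, 0) (72, 0) (72, 36) (0, 36)]
2. ⊥bis P6·P0 via (38.78,13.695): [(0, 5.024) (0, 0) (72, 0) (72, 21.1228)]  |A|=941.2853
3. ⊥bis P6·P1 via (43.55,6.68): [(40.8237, 14.152) (0, 5.024) (0, 0) (45.9873, 0)]  |A|=427.9545
4. ⊥bis P6·P2 via (41.57,17.065): [(40.8237, 14.152) (0, 5.024) (0, 0) (45.9873, 0)]  |A|=427.9545
5. ⊥bis P6·P3 via (47.545,19.54): [(40.8237, 14.152) (0, 5.024) (0, 0) (45.9873, 0)]  |A|=427.9545
6. ⊥bis P6·P4 via (46.07,9.59): [(40.8237, 14.152) (0, 5.024) (0, 0) (45.9873, 0)]  |A|=427.9545
7. ⊥bis P6·P5 via (35.055,10.94): [(40.8237, 14.152) (37.4194, 13.3908) (24.5004, 0) (45.9873, 0)]  |A|=169.917
8. canonical 4-gon: [(40.8237, 14.152) (37.4194, 13.3908) (24.5004, 0) (45.9873, 0)]
9. shoelace: 169.917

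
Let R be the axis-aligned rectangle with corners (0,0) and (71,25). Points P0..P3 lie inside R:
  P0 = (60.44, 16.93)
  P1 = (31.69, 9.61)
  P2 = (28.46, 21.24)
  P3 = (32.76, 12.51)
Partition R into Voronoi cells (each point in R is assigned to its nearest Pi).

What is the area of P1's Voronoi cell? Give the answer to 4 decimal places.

Area of P1's cell: 485.7007

1. box [0,71]×[0,25]: [(0, 0) (71, 0) (71, 25) (0, 25)]
2. ⊥bis P1·P0 via (46.065,13.27): [(0, 0) (49.4437, 0) (43.0784, 25) (0, 25)]  |A|=1156.5262
3. ⊥bis P1·P2 via (30.075,15.425): [(0, 7.0723) (0, 0) (49.4437, 0) (44.4965, 19.4303)]  |A|=637.6981
4. ⊥bis P1·P3 via (32.225,11.06): [(24.552, 13.8911) (0, 7.0723) (0, 0) (49.4437, 0) (48.121, 5.1949)]  |A|=485.7007
5. canonical 5-gon: [(24.552, 13.8911) (0, 7.0723) (0, 0) (49.4437, 0) (48.121, 5.1949)]
6. shoelace: 485.7007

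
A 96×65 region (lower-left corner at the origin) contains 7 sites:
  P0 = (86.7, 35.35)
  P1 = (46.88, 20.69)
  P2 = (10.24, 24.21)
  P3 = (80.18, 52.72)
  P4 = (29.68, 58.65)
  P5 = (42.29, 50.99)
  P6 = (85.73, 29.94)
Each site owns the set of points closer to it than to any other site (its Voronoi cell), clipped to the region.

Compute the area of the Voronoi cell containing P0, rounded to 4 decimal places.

Area of P0's cell: 287.5126

1. box [0,96]×[0,65]: [(0, 0) (96, 0) (96, 65) (0, 65)]
2. ⊥bis P0·P1 via (66.79,28.02): [(77.1058, 0) (96, 0) (96, 65) (53.1756, 65)]  |A|=2005.8572
3. ⊥bis P0·P2 via (48.47,29.78): [(77.1058, 0) (96, 0) (96, 65) (53.1756, 65)]  |A|=2005.8572
4. ⊥bis P0·P3 via (83.44,44.035): [(63.6314, 36.5996) (77.1058, 0) (96, 0) (96, 48.7495)]  |A|=1134.7393
5. ⊥bis P0·P4 via (58.19,47): [(63.6314, 36.5996) (77.1058, 0) (96, 0) (96, 48.7495)]  |A|=1134.7393
6. ⊥bis P0·P5 via (64.495,43.17): [(63.6314, 36.5996) (77.1058, 0) (96, 0) (96, 48.7495)]  |A|=1134.7393
7. ⊥bis P0·P6 via (86.215,32.645): [(63.8018, 36.6636) (96, 30.8906) (96, 48.7495)]  |A|=287.5126
8. canonical 3-gon: [(63.8018, 36.6636) (96, 30.8906) (96, 48.7495)]
9. shoelace: 287.5126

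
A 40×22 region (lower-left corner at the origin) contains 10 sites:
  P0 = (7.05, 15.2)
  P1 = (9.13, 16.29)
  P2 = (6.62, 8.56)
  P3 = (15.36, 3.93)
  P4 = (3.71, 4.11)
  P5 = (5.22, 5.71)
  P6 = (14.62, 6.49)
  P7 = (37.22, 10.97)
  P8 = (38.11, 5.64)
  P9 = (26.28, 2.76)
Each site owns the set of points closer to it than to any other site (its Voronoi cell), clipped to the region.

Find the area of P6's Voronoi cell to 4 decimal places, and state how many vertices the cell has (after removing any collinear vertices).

Area of P6's cell: 103.8139 (6 vertices)

1. box [0,40]×[0,22]: [(0, 0) (40, 0) (40, 22) (0, 22)]
2. ⊥bis P6·P0 via (10.835,10.845): [(0, 1.4281) (0, 0) (40, 0) (40, 22) (23.6699, 22)]  |A|=636.5331
3. ⊥bis P6·P1 via (11.875,11.39): [(10.7132, 10.7392) (0, 1.4281) (0, 0) (40, 0) (40, 22) (30.8145, 22)]  |A|=596.3058
4. ⊥bis P6·P2 via (10.62,7.525): [(11.5769, 11.223) (8.6729, 0) (40, 0) (40, 22) (30.8145, 22)]  |A|=537.9423
5. ⊥bis P6·P3 via (14.99,5.21): [(11.5769, 11.223) (9.6193, 3.6575) (40, 12.4395) (40, 22) (30.8145, 22)]  |A|=291.6927
6. ⊥bis P6·P4 via (9.165,5.3): [(11.5769, 11.223) (9.6193, 3.6575) (40, 12.4395) (40, 22) (30.8145, 22)]  |A|=291.6927
7. ⊥bis P6·P5 via (9.92,6.1): [(11.5769, 11.223) (10.0004, 5.1306) (10.1109, 3.7996) (40, 12.4395) (40, 22) (30.8145, 22)]  |A|=291.3577
8. ⊥bis P6·P7 via (25.92,8.73): [(24.0416, 18.2058) (11.5769, 11.223) (10.0004, 5.1306) (10.1109, 3.7996) (25.9876, 8.389)]  |A|=124.9269
9. ⊥bis P6·P8 via (26.365,6.065): [(24.0416, 18.2058) (11.5769, 11.223) (10.0004, 5.1306) (10.1109, 3.7996) (25.9876, 8.389)]  |A|=124.9269
10. ⊥bis P6·P9 via (20.45,4.625): [(24.3296, 16.7528) (24.0416, 18.2058) (11.5769, 11.223) (10.0004, 5.1306) (10.1109, 3.7996) (21.2125, 7.0087)]  |A|=103.8139
11. canonical 6-gon: [(24.3296, 16.7528) (24.0416, 18.2058) (11.5769, 11.223) (10.0004, 5.1306) (10.1109, 3.7996) (21.2125, 7.0087)]
12. shoelace: 103.8139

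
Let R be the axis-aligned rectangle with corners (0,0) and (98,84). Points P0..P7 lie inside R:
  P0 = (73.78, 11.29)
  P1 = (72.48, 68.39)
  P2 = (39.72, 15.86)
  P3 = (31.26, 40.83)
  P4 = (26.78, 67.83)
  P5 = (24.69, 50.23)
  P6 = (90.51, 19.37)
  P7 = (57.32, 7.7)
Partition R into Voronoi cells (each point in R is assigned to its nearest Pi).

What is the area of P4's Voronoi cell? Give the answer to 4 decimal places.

Area of P4's cell: 1228.6890

1. box [0,98]×[0,84]: [(0, 0) (98, 0) (98, 84) (0, 84)]
2. ⊥bis P4·P0 via (50.28,39.56): [(0, 0) (2.6902, 0) (98, 79.2282) (98, 84) (0, 84)]  |A|=4456.3866
3. ⊥bis P4·P1 via (49.63,68.11): [(0, 0) (2.6902, 0) (49.9829, 39.313) (49.4353, 84) (0, 84)]  |A|=3256.717
4. ⊥bis P4·P2 via (33.25,41.845): [(0, 33.5661) (49.901, 45.9909) (49.4353, 84) (0, 84)]  |A|=2197.8468
5. ⊥bis P4·P3 via (29.02,54.33): [(0, 49.5148) (49.7567, 57.7708) (49.4353, 84) (0, 84)]  |A|=1506.2592
6. ⊥bis P4·P5 via (25.735,59.03): [(0, 62.086) (44.1597, 56.8421) (49.7567, 57.7708) (49.4353, 84) (0, 84)]  |A|=1228.689
7. ⊥bis P4·P6 via (58.645,43.6): [(0, 62.086) (44.1597, 56.8421) (49.7567, 57.7708) (49.4353, 84) (0, 84)]  |A|=1228.689
8. ⊥bis P4·P7 via (42.05,37.765): [(0, 62.086) (44.1597, 56.8421) (49.7567, 57.7708) (49.4353, 84) (0, 84)]  |A|=1228.689
9. canonical 5-gon: [(0, 62.086) (44.1597, 56.8421) (49.7567, 57.7708) (49.4353, 84) (0, 84)]
10. shoelace: 1228.689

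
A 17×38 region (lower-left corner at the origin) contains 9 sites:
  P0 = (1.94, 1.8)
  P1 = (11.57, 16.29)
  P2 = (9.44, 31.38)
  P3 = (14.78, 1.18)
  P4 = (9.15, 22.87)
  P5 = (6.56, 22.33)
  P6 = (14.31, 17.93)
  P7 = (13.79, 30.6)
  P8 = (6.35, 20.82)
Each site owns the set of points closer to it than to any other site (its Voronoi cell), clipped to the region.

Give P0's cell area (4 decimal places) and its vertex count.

1. box [0,17]×[0,38]: [(0, 0) (17, 0) (17, 38) (0, 38)]
2. ⊥bis P0·P1 via (6.755,9.045): [(0, 13.5343) (0, 0) (17, 0) (17, 2.2362)]  |A|=134.0498
3. ⊥bis P0·P2 via (5.69,16.59): [(0, 13.5343) (0, 0) (17, 0) (17, 2.2362)]  |A|=134.0498
4. ⊥bis P0·P3 via (8.36,1.49): [(8.6636, 7.7766) (0, 13.5343) (0, 0) (8.2881, 0)]  |A|=90.8542
5. ⊥bis P0·P4 via (5.545,12.335): [(8.6636, 7.7766) (0, 13.5343) (0, 0) (8.2881, 0)]  |A|=90.8542
6. ⊥bis P0·P5 via (4.25,12.065): [(8.6636, 7.7766) (1.1669, 12.7588) (0, 13.0214) (0, 0) (8.2881, 0)]  |A|=90.5549
7. ⊥bis P0·P6 via (8.125,9.865): [(8.6636, 7.7766) (1.1669, 12.7588) (0, 13.0214) (0, 0) (8.2881, 0)]  |A|=90.5549
8. ⊥bis P0·P7 via (7.865,16.2): [(8.6636, 7.7766) (1.1669, 12.7588) (0, 13.0214) (0, 0) (8.2881, 0)]  |A|=90.5549
9. ⊥bis P0·P8 via (4.145,11.31): [(8.6636, 7.7766) (2.9193, 11.5942) (0, 12.2711) (0, 0) (8.2881, 0)]  |A|=89.0102
10. canonical 5-gon: [(8.6636, 7.7766) (2.9193, 11.5942) (0, 12.2711) (0, 0) (8.2881, 0)]
11. shoelace: 89.0102

Area of P0's cell: 89.0102 (5 vertices)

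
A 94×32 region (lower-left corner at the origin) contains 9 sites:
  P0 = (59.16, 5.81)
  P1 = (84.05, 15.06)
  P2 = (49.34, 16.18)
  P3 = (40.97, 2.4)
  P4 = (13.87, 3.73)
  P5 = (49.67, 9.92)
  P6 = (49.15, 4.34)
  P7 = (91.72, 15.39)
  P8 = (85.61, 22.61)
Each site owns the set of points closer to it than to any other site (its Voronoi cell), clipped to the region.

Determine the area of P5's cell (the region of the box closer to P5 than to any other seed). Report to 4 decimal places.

Area of P5's cell: 78.1988

1. box [0,94]×[0,32]: [(0, 0) (94, 0) (94, 32) (0, 32)]
2. ⊥bis P5·P0 via (54.415,7.865): [(0, 0) (51.0088, 0) (64.8676, 32) (0, 32)]  |A|=1854.0213
3. ⊥bis P5·P1 via (66.86,12.49): [(0, 0) (51.0088, 0) (64.1804, 30.4133) (63.9431, 32) (0, 32)]  |A|=1853.2879
4. ⊥bis P5·P2 via (49.505,13.05): [(0, 10.4403) (0, 0) (51.0088, 0) (56.8277, 13.436)]  |A|=639.3271
5. ⊥bis P5·P3 via (45.32,6.16): [(39.8064, 12.5387) (50.6445, 0) (51.0088, 0) (56.8277, 13.436)]  |A|=114.0224
6. ⊥bis P5·P4 via (31.77,6.825): [(39.8064, 12.5387) (50.6445, 0) (51.0088, 0) (56.8277, 13.436)]  |A|=114.0224
7. ⊥bis P5·P6 via (49.41,7.13): [(39.8064, 12.5387) (44.0498, 7.6295) (53.9149, 6.7102) (56.8277, 13.436)]  |A|=78.1988
8. ⊥bis P5·P7 via (70.695,12.655): [(39.8064, 12.5387) (44.0498, 7.6295) (53.9149, 6.7102) (56.8277, 13.436)]  |A|=78.1988
9. ⊥bis P5·P8 via (67.64,16.265): [(39.8064, 12.5387) (44.0498, 7.6295) (53.9149, 6.7102) (56.8277, 13.436)]  |A|=78.1988
10. canonical 4-gon: [(39.8064, 12.5387) (44.0498, 7.6295) (53.9149, 6.7102) (56.8277, 13.436)]
11. shoelace: 78.1988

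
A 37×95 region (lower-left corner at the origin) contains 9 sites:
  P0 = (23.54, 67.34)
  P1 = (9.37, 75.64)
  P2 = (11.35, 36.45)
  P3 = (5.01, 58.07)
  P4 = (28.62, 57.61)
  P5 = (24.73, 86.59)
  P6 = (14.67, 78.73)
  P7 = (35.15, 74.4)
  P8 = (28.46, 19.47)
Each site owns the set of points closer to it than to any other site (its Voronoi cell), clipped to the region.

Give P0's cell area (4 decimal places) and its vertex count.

1. box [0,37]×[0,95]: [(0, 0) (37, 0) (37, 95) (0, 95)]
2. ⊥bis P0·P1 via (16.455,71.49): [(0, 43.3975) (0, 0) (37, 0) (37, 95) (30.2259, 95)]  |A|=2735.1359
3. ⊥bis P0·P2 via (17.445,51.895): [(7.3182, 55.8913) (37, 44.1781) (37, 95) (30.2259, 95)]  |A|=886.708
4. ⊥bis P0·P3 via (14.275,62.705): [(12.9088, 65.4359) (20.2334, 50.7946) (37, 44.1781) (37, 95) (30.2259, 95)]  |A|=810.8259
5. ⊥bis P0·P4 via (26.08,62.475): [(12.9088, 65.4359) (16.811, 57.6357) (37, 68.1763) (37, 95) (30.2259, 95)]  |A|=522.5476
6. ⊥bis P0·P5 via (24.135,76.965): [(19.8183, 77.2319) (12.9088, 65.4359) (16.811, 57.6357) (37, 68.1763) (37, 76.1697)]  |A|=300.597
7. ⊥bis P0·P6 via (19.105,73.035): [(24.1503, 76.9641) (15.8963, 70.5363) (12.9088, 65.4359) (16.811, 57.6357) (37, 68.1763) (37, 76.1697)]  |A|=285.569
8. ⊥bis P0·P7 via (29.345,70.87): [(25.6974, 76.8684) (24.1503, 76.9641) (15.8963, 70.5363) (12.9088, 65.4359) (16.811, 57.6357) (32.433, 65.7919)]  |A|=207.0722
9. ⊥bis P0·P8 via (26,43.405): [(25.6974, 76.8684) (24.1503, 76.9641) (15.8963, 70.5363) (12.9088, 65.4359) (16.811, 57.6357) (32.433, 65.7919)]  |A|=207.0722
10. canonical 6-gon: [(25.6974, 76.8684) (24.1503, 76.9641) (15.8963, 70.5363) (12.9088, 65.4359) (16.811, 57.6357) (32.433, 65.7919)]
11. shoelace: 207.0722

Area of P0's cell: 207.0722 (6 vertices)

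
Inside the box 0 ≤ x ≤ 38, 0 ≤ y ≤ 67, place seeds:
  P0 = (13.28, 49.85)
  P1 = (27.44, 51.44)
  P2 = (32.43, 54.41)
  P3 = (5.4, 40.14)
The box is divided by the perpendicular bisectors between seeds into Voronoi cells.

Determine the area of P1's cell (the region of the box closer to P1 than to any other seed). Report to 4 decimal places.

1. box [0,38]×[0,67]: [(0, 0) (38, 0) (38, 67) (0, 67)]
2. ⊥bis P1·P0 via (20.36,50.645): [(26.0468, 0) (38, 0) (38, 67) (18.5235, 67)]  |A|=1052.8929
3. ⊥bis P1·P2 via (29.935,52.925): [(26.0468, 0) (38, 0) (38, 39.3747) (21.5577, 67) (18.5235, 67)]  |A|=825.7812
4. ⊥bis P1·P3 via (16.42,45.79): [(22.1629, 34.5888) (38, 3.6995) (38, 39.3747) (21.5577, 67) (18.5235, 67)]  |A|=589.7644
5. canonical 5-gon: [(22.1629, 34.5888) (38, 3.6995) (38, 39.3747) (21.5577, 67) (18.5235, 67)]
6. shoelace: 589.7644

Area of P1's cell: 589.7644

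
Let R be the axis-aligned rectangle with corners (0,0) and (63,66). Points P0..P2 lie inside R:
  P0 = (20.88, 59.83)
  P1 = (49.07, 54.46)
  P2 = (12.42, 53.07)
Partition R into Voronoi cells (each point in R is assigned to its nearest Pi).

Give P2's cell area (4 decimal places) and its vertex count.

Area of P2's cell: 1784.1739 (5 vertices)

1. box [0,63]×[0,66]: [(0, 0) (63, 0) (63, 66) (0, 66)]
2. ⊥bis P2·P0 via (16.65,56.45): [(0, 0) (61.7566, 0) (9.019, 66) (0, 66)]  |A|=2335.5965
3. ⊥bis P2·P1 via (30.745,53.765): [(0, 0) (32.7841, 0) (31.3404, 38.0652) (9.019, 66) (0, 66)]  |A|=1784.1739
4. canonical 5-gon: [(0, 0) (32.7841, 0) (31.3404, 38.0652) (9.019, 66) (0, 66)]
5. shoelace: 1784.1739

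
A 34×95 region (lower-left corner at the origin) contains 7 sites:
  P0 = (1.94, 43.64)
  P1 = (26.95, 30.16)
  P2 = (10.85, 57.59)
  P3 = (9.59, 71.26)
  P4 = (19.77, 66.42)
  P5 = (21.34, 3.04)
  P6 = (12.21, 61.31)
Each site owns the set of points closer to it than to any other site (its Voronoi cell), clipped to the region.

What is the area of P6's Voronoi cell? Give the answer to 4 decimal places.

Area of P6's cell: 88.7948

1. box [0,34]×[0,95]: [(0, 0) (34, 0) (34, 95) (0, 95)]
2. ⊥bis P6·P0 via (7.075,52.475): [(0, 56.5871) (34, 36.8259) (34, 95) (0, 95)]  |A|=1641.9797
3. ⊥bis P6·P1 via (19.58,45.735): [(0, 56.5871) (19.0792, 45.498) (34, 52.5585) (34, 95) (0, 95)]  |A|=1524.6084
4. ⊥bis P6·P2 via (11.53,59.45): [(0, 63.6653) (32.4224, 51.8119) (34, 52.5585) (34, 95) (0, 95)]  |A|=1275.6488
5. ⊥bis P6·P3 via (10.9,66.285): [(0.3982, 63.5197) (32.4224, 51.8119) (34, 52.5585) (34, 72.3676)]  |A|=354.0006
6. ⊥bis P6·P4 via (15.99,63.865): [(13.8324, 67.0571) (0.3982, 63.5197) (21.4176, 55.8352)]  |A|=88.7948
7. ⊥bis P6·P5 via (16.775,32.175): [(13.8324, 67.0571) (0.3982, 63.5197) (21.4176, 55.8352)]  |A|=88.7948
8. canonical 3-gon: [(13.8324, 67.0571) (0.3982, 63.5197) (21.4176, 55.8352)]
9. shoelace: 88.7948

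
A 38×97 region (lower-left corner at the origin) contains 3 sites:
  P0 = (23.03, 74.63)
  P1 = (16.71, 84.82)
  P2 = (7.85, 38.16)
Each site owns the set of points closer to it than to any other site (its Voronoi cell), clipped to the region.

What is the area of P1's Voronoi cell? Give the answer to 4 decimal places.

Area of P1's cell: 676.9543

1. box [0,38]×[0,97]: [(0, 0) (38, 0) (38, 97) (0, 97)]
2. ⊥bis P1·P0 via (19.87,79.725): [(0, 67.4013) (38, 90.9695) (38, 97) (0, 97)]  |A|=676.9543
3. ⊥bis P1·P2 via (12.28,61.49): [(0, 67.4013) (38, 90.9695) (38, 97) (0, 97)]  |A|=676.9543
4. canonical 4-gon: [(0, 67.4013) (38, 90.9695) (38, 97) (0, 97)]
5. shoelace: 676.9543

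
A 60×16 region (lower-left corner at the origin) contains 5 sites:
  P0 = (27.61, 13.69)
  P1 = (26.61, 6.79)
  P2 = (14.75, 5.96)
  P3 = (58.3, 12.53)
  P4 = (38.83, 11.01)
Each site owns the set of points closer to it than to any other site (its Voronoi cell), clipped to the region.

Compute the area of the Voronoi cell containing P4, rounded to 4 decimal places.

Area of P4's cell: 240.7426

1. box [0,60]×[0,16]: [(0, 0) (60, 0) (60, 16) (0, 16)]
2. ⊥bis P4·P0 via (33.22,12.35): [(30.2701, 0) (60, 0) (60, 16) (34.0918, 16)]  |A|=445.1046
3. ⊥bis P4·P1 via (32.72,8.9): [(32.5284, 9.4547) (35.7935, 0) (60, 0) (60, 16) (34.0918, 16)]  |A|=418.9935
4. ⊥bis P4·P2 via (26.79,8.485): [(32.5284, 9.4547) (35.7935, 0) (60, 0) (60, 16) (34.0918, 16)]  |A|=418.9935
5. ⊥bis P4·P3 via (48.565,11.77): [(32.5284, 9.4547) (35.7935, 0) (49.4839, 0) (48.2348, 16) (34.0918, 16)]  |A|=240.7426
6. canonical 5-gon: [(32.5284, 9.4547) (35.7935, 0) (49.4839, 0) (48.2348, 16) (34.0918, 16)]
7. shoelace: 240.7426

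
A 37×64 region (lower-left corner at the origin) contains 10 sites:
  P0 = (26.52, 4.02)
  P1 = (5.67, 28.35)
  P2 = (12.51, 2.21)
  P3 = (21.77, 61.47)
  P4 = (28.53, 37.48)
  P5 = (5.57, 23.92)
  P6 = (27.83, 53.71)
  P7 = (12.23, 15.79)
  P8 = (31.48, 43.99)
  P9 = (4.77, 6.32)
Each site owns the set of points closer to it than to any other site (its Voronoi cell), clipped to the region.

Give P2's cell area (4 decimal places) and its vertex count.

Area of P2's cell: 95.5453 (4 vertices)

1. box [0,37]×[0,64]: [(0, 0) (37, 0) (37, 64) (0, 64)]
2. ⊥bis P2·P0 via (19.515,3.115): [(0, 0) (19.9174, 0) (11.6491, 64) (0, 64)]  |A|=1010.1279
3. ⊥bis P2·P1 via (9.09,15.28): [(0, 12.9014) (0, 0) (19.9174, 0) (17.6539, 17.5209)]  |A|=288.3656
4. ⊥bis P2·P3 via (17.14,31.84): [(0, 12.9014) (0, 0) (19.9174, 0) (17.6539, 17.5209)]  |A|=288.3656
5. ⊥bis P2·P4 via (20.52,19.845): [(0, 12.9014) (0, 0) (19.9174, 0) (17.6539, 17.5209)]  |A|=288.3656
6. ⊥bis P2·P5 via (9.04,13.065): [(0, 10.1752) (0, 0) (19.9174, 0) (17.8651, 15.8861)]  |A|=249.0954
7. ⊥bis P2·P6 via (20.17,27.96): [(0, 10.1752) (0, 0) (19.9174, 0) (17.8651, 15.8861)]  |A|=249.0954
8. ⊥bis P2·P7 via (12.37,9): [(0, 8.7449) (0, 0) (19.9174, 0) (18.7377, 9.1313)]  |A|=172.8662
9. ⊥bis P2·P8 via (21.995,23.1): [(0, 8.7449) (0, 0) (19.9174, 0) (18.7377, 9.1313)]  |A|=172.8662
10. ⊥bis P2·P9 via (8.64,4.265): [(11.1409, 8.9747) (6.3753, 0) (19.9174, 0) (18.7377, 9.1313)]  |A|=95.5453
11. canonical 4-gon: [(11.1409, 8.9747) (6.3753, 0) (19.9174, 0) (18.7377, 9.1313)]
12. shoelace: 95.5453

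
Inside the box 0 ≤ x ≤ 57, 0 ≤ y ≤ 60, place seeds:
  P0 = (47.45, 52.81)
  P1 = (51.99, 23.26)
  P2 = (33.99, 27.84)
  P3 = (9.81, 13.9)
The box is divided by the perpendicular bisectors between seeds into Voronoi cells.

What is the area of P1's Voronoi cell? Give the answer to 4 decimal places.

1. box [0,57]×[0,60]: [(0, 0) (57, 0) (57, 60) (0, 60)]
2. ⊥bis P1·P0 via (49.72,38.035): [(0, 30.3961) (0, 0) (57, 0) (57, 39.1535)]  |A|=1982.1638
3. ⊥bis P1·P2 via (42.99,25.55): [(46.0222, 37.4669) (36.4889, 0) (57, 0) (57, 39.1535)]  |A|=599.1525
4. ⊥bis P1·P3 via (30.9,18.58): [(46.0222, 37.4669) (36.4889, 0) (57, 0) (57, 39.1535)]  |A|=599.1525
5. canonical 4-gon: [(46.0222, 37.4669) (36.4889, 0) (57, 0) (57, 39.1535)]
6. shoelace: 599.1525

Area of P1's cell: 599.1525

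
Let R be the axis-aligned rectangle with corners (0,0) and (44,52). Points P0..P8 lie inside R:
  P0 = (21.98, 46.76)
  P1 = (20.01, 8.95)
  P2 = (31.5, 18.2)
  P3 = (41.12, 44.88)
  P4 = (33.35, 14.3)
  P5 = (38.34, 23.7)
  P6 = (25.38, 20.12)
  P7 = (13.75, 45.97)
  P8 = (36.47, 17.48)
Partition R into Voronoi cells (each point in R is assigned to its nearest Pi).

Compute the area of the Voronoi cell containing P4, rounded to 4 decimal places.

1. box [0,44]×[0,52]: [(0, 0) (44, 0) (44, 52) (0, 52)]
2. ⊥bis P4·P0 via (27.665,30.53): [(0, 20.8396) (0, 0) (44, 0) (44, 36.2518)]  |A|=1256.0099
3. ⊥bis P4·P1 via (26.68,11.625): [(20.1534, 27.8989) (31.3422, 0) (44, 0) (44, 36.2518)]  |A|=608.8102
4. ⊥bis P4·P2 via (32.425,16.25): [(26.0399, 13.2212) (31.3422, 0) (44, 0) (44, 21.7407)]  |A|=278.9084
5. ⊥bis P4·P3 via (37.235,29.59): [(26.0399, 13.2212) (31.3422, 0) (44, 0) (44, 21.7407)]  |A|=278.9084
6. ⊥bis P4·P5 via (35.845,19): [(36.9668, 18.4045) (26.0399, 13.2212) (31.3422, 0) (44, 0) (44, 14.6709)]  |A|=254.0469
7. ⊥bis P4·P6 via (29.365,17.21): [(36.9668, 18.4045) (26.6707, 13.5204) (26.186, 12.8567) (31.3422, 0) (44, 0) (44, 14.6709)]  |A|=253.9101
8. ⊥bis P4·P7 via (23.55,30.135): [(36.9668, 18.4045) (26.6707, 13.5204) (26.186, 12.8567) (31.3422, 0) (44, 0) (44, 14.6709)]  |A|=253.9101
9. ⊥bis P4·P8 via (34.91,15.89): [(33.8528, 16.9273) (26.6707, 13.5204) (26.186, 12.8567) (31.3422, 0) (44, 0) (44, 6.9715)]  |A|=203.8384
10. canonical 6-gon: [(33.8528, 16.9273) (26.6707, 13.5204) (26.186, 12.8567) (31.3422, 0) (44, 0) (44, 6.9715)]
11. shoelace: 203.8384

Area of P4's cell: 203.8384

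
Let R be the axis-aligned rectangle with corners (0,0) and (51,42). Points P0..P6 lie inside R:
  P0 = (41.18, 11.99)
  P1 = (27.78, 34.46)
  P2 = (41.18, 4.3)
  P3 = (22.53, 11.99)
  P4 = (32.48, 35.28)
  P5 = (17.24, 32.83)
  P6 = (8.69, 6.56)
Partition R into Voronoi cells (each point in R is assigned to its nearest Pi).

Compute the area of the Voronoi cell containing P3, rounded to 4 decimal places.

Area of P3's cell: 360.5428

1. box [0,51]×[0,42]: [(0, 0) (51, 0) (51, 42) (0, 42)]
2. ⊥bis P3·P0 via (31.855,11.99): [(0, 0) (31.855, 0) (31.855, 42) (0, 42)]  |A|=1337.91
3. ⊥bis P3·P1 via (25.155,23.225): [(0, 29.1023) (0, 0) (31.855, 0) (31.855, 21.6596)]  |A|=808.5104
4. ⊥bis P3·P2 via (31.855,8.145): [(0, 29.1023) (0, 0) (28.4966, 0) (31.855, 8.145) (31.855, 21.6596)]  |A|=794.8331
5. ⊥bis P3·P4 via (27.505,23.635): [(0, 29.1023) (0, 0) (28.4966, 0) (31.855, 8.145) (31.855, 21.6596)]  |A|=794.8331
6. ⊥bis P3·P5 via (19.885,22.41): [(24.0827, 23.4755) (0, 17.3624) (0, 0) (28.4966, 0) (31.855, 8.145) (31.855, 21.6596)]  |A|=653.4687
7. ⊥bis P3·P6 via (15.61,9.275): [(24.0827, 23.4755) (11.3105, 20.2335) (19.249, 0) (28.4966, 0) (31.855, 8.145) (31.855, 21.6596)]  |A|=360.5428
8. canonical 6-gon: [(24.0827, 23.4755) (11.3105, 20.2335) (19.249, 0) (28.4966, 0) (31.855, 8.145) (31.855, 21.6596)]
9. shoelace: 360.5428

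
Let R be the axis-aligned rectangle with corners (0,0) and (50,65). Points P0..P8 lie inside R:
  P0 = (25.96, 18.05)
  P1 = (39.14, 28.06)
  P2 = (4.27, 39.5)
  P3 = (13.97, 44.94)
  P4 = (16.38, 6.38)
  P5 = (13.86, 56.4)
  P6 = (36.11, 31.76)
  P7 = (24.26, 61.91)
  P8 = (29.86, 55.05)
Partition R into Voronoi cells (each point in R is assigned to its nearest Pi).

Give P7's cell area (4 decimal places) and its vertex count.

1. box [0,50]×[0,65]: [(0, 0) (50, 0) (50, 65) (0, 65)]
2. ⊥bis P7·P0 via (25.11,39.98): [(0, 39.0067) (50, 40.9447) (50, 65) (0, 65)]  |A|=1251.2132
3. ⊥bis P7·P1 via (31.7,44.985): [(0, 39.0067) (19.8506, 39.7761) (50, 53.0294) (50, 65) (0, 65)]  |A|=1069.0396
4. ⊥bis P7·P2 via (14.265,50.705): [(0, 63.4296) (24.3162, 41.7392) (50, 53.0294) (50, 65) (0, 65)]  |A|=754.3386
5. ⊥bis P7·P3 via (19.115,53.425): [(32.4734, 45.325) (50, 53.0294) (50, 65) (0.0258, 65)]  |A|=596.5239
6. ⊥bis P7·P4 via (20.32,34.145): [(32.4734, 45.325) (50, 53.0294) (50, 65) (0.0258, 65)]  |A|=596.5239
7. ⊥bis P7·P5 via (19.06,59.155): [(23.5066, 50.7621) (32.4734, 45.325) (50, 53.0294) (50, 65) (15.9633, 65)]  |A|=483.0656
8. ⊥bis P7·P6 via (30.185,46.835): [(23.5066, 50.7621) (30.0625, 46.7868) (50, 54.623) (50, 65) (15.9633, 65)]  |A|=445.0816
9. ⊥bis P7·P8 via (27.06,58.48): [(21.725, 54.1249) (35.047, 65) (15.9633, 65)]  |A|=103.7688
10. canonical 3-gon: [(21.725, 54.1249) (35.047, 65) (15.9633, 65)]
11. shoelace: 103.7688

Area of P7's cell: 103.7688 (3 vertices)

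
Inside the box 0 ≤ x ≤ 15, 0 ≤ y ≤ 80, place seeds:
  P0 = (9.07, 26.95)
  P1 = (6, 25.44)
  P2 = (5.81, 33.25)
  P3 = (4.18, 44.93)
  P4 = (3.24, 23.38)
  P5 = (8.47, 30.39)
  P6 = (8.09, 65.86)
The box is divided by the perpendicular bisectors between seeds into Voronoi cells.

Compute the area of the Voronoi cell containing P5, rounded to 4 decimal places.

Area of P5's cell: 55.4091

1. box [0,15]×[0,80]: [(0, 0) (15, 0) (15, 80) (0, 80)]
2. ⊥bis P5·P0 via (8.77,28.67): [(0, 27.1403) (15, 29.7566) (15, 80) (0, 80)]  |A|=773.2727
3. ⊥bis P5·P1 via (7.235,27.915): [(0, 31.5252) (6.5114, 28.2761) (15, 29.7566) (15, 80) (0, 80)]  |A|=758.9969
4. ⊥bis P5·P2 via (7.14,31.82): [(4.4406, 29.3094) (6.5114, 28.2761) (15, 29.7566) (15, 39.1303)]  |A|=55.4091
5. ⊥bis P5·P3 via (6.325,37.66): [(4.4406, 29.3094) (6.5114, 28.2761) (15, 29.7566) (15, 39.1303)]  |A|=55.4091
6. ⊥bis P5·P4 via (5.855,26.885): [(4.4406, 29.3094) (6.5114, 28.2761) (15, 29.7566) (15, 39.1303)]  |A|=55.4091
7. ⊥bis P5·P6 via (8.28,48.125): [(4.4406, 29.3094) (6.5114, 28.2761) (15, 29.7566) (15, 39.1303)]  |A|=55.4091
8. canonical 4-gon: [(4.4406, 29.3094) (6.5114, 28.2761) (15, 29.7566) (15, 39.1303)]
9. shoelace: 55.4091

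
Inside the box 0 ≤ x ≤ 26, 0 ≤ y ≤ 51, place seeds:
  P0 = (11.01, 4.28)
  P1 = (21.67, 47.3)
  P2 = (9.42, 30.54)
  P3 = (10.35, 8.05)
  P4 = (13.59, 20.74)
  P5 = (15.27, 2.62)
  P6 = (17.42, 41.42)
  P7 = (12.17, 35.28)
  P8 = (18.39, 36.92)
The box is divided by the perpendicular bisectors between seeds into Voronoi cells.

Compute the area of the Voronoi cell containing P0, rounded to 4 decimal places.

Area of P0's cell: 71.3036

1. box [0,26]×[0,51]: [(0, 0) (26, 0) (26, 51) (0, 51)]
2. ⊥bis P0·P1 via (16.34,25.79): [(0, 29.8389) (0, 0) (26, 0) (26, 23.3963)]  |A|=692.0582
3. ⊥bis P0·P2 via (10.215,17.41): [(0, 16.7915) (0, 0) (26, 0) (26, 18.3658)]  |A|=457.0443
4. ⊥bis P0·P3 via (10.68,6.165): [(0, 4.2953) (0, 0) (26, 0) (26, 8.847)]  |A|=170.85
5. ⊥bis P0·P4 via (12.3,12.51): [(0, 4.2953) (0, 0) (26, 0) (26, 8.847)]  |A|=170.85
6. ⊥bis P0·P5 via (13.14,3.45): [(14.4555, 6.826) (0, 4.2953) (0, 0) (11.7956, 0)]  |A|=71.3036
7. ⊥bis P0·P6 via (14.215,22.85): [(14.4555, 6.826) (0, 4.2953) (0, 0) (11.7956, 0)]  |A|=71.3036
8. ⊥bis P0·P7 via (11.59,19.78): [(14.4555, 6.826) (0, 4.2953) (0, 0) (11.7956, 0)]  |A|=71.3036
9. ⊥bis P0·P8 via (14.7,20.6): [(14.4555, 6.826) (0, 4.2953) (0, 0) (11.7956, 0)]  |A|=71.3036
10. canonical 4-gon: [(14.4555, 6.826) (0, 4.2953) (0, 0) (11.7956, 0)]
11. shoelace: 71.3036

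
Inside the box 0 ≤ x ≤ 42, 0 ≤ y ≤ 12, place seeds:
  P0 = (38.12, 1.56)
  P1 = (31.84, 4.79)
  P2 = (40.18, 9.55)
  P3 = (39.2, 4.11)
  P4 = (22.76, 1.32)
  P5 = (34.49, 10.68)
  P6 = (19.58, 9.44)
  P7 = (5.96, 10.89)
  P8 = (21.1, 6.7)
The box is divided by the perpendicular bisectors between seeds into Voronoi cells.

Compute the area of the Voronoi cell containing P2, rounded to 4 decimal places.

Area of P2's cell: 24.5309

1. box [0,42]×[0,12]: [(0, 0) (42, 0) (42, 12) (0, 12)]
2. ⊥bis P2·P0 via (39.15,5.555): [(42, 4.8202) (42, 12) (14.1522, 12)]  |A|=99.9709
3. ⊥bis P2·P1 via (36.01,7.17): [(36.549, 6.2256) (42, 4.8202) (42, 12) (33.2533, 12)]  |A|=44.822
4. ⊥bis P2·P3 via (39.69,6.83): [(35.8046, 7.53) (42, 6.4139) (42, 12) (33.2533, 12)]  |A|=36.8534
5. ⊥bis P2·P4 via (31.47,5.435): [(35.8046, 7.53) (42, 6.4139) (42, 12) (33.2533, 12)]  |A|=36.8534
6. ⊥bis P2·P5 via (37.335,10.115): [(36.7865, 7.3531) (42, 6.4139) (42, 12) (37.7093, 12)]  |A|=24.5309
7. ⊥bis P2·P6 via (29.88,9.495): [(36.7865, 7.3531) (42, 6.4139) (42, 12) (37.7093, 12)]  |A|=24.5309
8. ⊥bis P2·P7 via (23.07,10.22): [(36.7865, 7.3531) (42, 6.4139) (42, 12) (37.7093, 12)]  |A|=24.5309
9. ⊥bis P2·P8 via (30.64,8.125): [(36.7865, 7.3531) (42, 6.4139) (42, 12) (37.7093, 12)]  |A|=24.5309
10. canonical 4-gon: [(36.7865, 7.3531) (42, 6.4139) (42, 12) (37.7093, 12)]
11. shoelace: 24.5309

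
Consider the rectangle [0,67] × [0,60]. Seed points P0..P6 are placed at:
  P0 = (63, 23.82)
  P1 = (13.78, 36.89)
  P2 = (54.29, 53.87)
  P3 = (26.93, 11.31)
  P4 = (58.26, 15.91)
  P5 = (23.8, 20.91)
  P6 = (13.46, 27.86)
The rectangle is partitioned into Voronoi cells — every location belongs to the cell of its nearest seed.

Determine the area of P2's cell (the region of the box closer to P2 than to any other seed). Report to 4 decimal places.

Area of P2's cell: 772.2043

1. box [0,67]×[0,60]: [(0, 0) (67, 0) (67, 60) (0, 60)]
2. ⊥bis P2·P0 via (58.645,38.845): [(0, 21.8467) (67, 41.2667) (67, 60) (0, 60)]  |A|=1905.7001
3. ⊥bis P2·P1 via (34.035,45.38): [(39.1435, 33.1925) (67, 41.2667) (67, 60) (27.9069, 60)]  |A|=784.9164
4. ⊥bis P2·P3 via (40.61,32.59): [(38.9482, 33.6583) (39.5083, 33.2982) (67, 41.2667) (67, 60) (27.9069, 60)]  |A|=784.8211
5. ⊥bis P2·P4 via (56.275,34.89): [(38.9482, 33.6583) (39.5083, 33.2982) (67, 41.2667) (67, 60) (27.9069, 60)]  |A|=784.8211
6. ⊥bis P2·P5 via (39.045,37.39): [(36.3322, 39.8995) (42.5235, 34.1722) (67, 41.2667) (67, 60) (27.9069, 60)]  |A|=772.2043
7. ⊥bis P2·P6 via (33.875,40.865): [(36.3322, 39.8995) (42.5235, 34.1722) (67, 41.2667) (67, 60) (27.9069, 60)]  |A|=772.2043
8. canonical 5-gon: [(36.3322, 39.8995) (42.5235, 34.1722) (67, 41.2667) (67, 60) (27.9069, 60)]
9. shoelace: 772.2043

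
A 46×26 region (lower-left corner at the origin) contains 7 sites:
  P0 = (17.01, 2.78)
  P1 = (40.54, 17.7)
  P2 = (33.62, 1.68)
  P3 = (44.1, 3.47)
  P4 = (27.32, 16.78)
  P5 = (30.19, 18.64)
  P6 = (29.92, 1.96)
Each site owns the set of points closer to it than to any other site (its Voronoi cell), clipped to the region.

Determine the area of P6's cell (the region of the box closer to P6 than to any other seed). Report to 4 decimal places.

1. box [0,46]×[0,26]: [(0, 0) (46, 0) (46, 26) (0, 26)]
2. ⊥bis P6·P0 via (23.465,2.37): [(23.3145, 0) (46, 0) (46, 26) (24.9659, 26)]  |A|=568.3553
3. ⊥bis P6·P1 via (35.23,9.83): [(24.4028, 17.1352) (23.3145, 0) (46, 0) (46, 2.5633)]  |A|=222.0413
4. ⊥bis P6·P2 via (31.77,1.82): [(32.5148, 11.662) (24.4028, 17.1352) (23.3145, 0) (31.6323, 0)]  |A|=120.9797
5. ⊥bis P6·P3 via (37.01,2.715): [(32.5148, 11.662) (24.4028, 17.1352) (23.3145, 0) (31.6323, 0)]  |A|=120.9797
6. ⊥bis P6·P4 via (28.62,9.37): [(32.3914, 10.0317) (23.8565, 8.5343) (23.3145, 0) (31.6323, 0)]  |A|=77.7345
7. ⊥bis P6·P5 via (30.055,10.3): [(32.3914, 10.0317) (23.8565, 8.5343) (23.3145, 0) (31.6323, 0)]  |A|=77.7345
8. canonical 4-gon: [(32.3914, 10.0317) (23.8565, 8.5343) (23.3145, 0) (31.6323, 0)]
9. shoelace: 77.7345

Area of P6's cell: 77.7345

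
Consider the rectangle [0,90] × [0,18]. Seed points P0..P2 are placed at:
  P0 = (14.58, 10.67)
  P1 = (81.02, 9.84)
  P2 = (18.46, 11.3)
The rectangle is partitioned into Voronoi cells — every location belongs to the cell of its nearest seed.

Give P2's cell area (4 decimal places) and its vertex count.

Area of P2's cell: 591.4990 (4 vertices)

1. box [0,90]×[0,18]: [(0, 0) (90, 0) (90, 18) (0, 18)]
2. ⊥bis P2·P0 via (16.52,10.985): [(18.3036, 0) (90, 0) (90, 18) (15.381, 18)]  |A|=1316.8385
3. ⊥bis P2·P1 via (49.74,10.57): [(18.3036, 0) (49.4933, 0) (49.9134, 18) (15.381, 18)]  |A|=591.499
4. canonical 4-gon: [(18.3036, 0) (49.4933, 0) (49.9134, 18) (15.381, 18)]
5. shoelace: 591.499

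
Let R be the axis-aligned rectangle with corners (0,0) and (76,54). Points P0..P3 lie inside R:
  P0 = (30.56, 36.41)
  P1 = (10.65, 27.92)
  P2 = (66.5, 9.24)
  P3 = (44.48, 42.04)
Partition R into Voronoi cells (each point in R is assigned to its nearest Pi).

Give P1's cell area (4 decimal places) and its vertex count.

1. box [0,76]×[0,54]: [(0, 0) (76, 0) (76, 54) (0, 54)]
2. ⊥bis P1·P0 via (20.605,32.165): [(0, 0) (34.3208, 0) (11.2941, 54) (0, 54)]  |A|=1231.6025
3. ⊥bis P1·P2 via (38.575,18.58): [(0, 0) (32.3606, 0) (33.2222, 2.5762) (11.2941, 54) (0, 54)]  |A|=1229.0776
4. ⊥bis P1·P3 via (27.565,34.98): [(0, 0) (32.3606, 0) (33.2222, 2.5762) (11.2941, 54) (0, 54)]  |A|=1229.0776
5. canonical 5-gon: [(0, 0) (32.3606, 0) (33.2222, 2.5762) (11.2941, 54) (0, 54)]
6. shoelace: 1229.0776

Area of P1's cell: 1229.0776 (5 vertices)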